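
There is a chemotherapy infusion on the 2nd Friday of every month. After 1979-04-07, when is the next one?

April 1979 starts on a Sunday; its first Friday is the 6th, so the 2nd Friday is the 13th — 1979-04-13.
1979-04-13 is after 1979-04-07, so that is the next one.

1979-04-13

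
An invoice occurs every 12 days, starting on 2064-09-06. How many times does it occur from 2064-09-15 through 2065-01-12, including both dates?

10

Occurrences land 12·i days after 2064-09-06 for i = 0, 1, 2, …
2064-09-15 is 9 days after the start; 9 ÷ 12 = 0 remainder 9; since the remainder is 9, round up to i = 1. First occurrence in the window: #2 on 2064-09-18 (1×12 = 12 days in).
2065-01-12 is 128 days after the start; 128 ÷ 12 = 10 remainder 8. Last occurrence in the window: #11 on 2065-01-04.
Occurrences #2 through #11: 10 in total.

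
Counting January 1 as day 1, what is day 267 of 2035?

January has 31 days (267 − 31 = 236 remain).
February has 28 days (236 − 28 = 208 remain).
March has 31 days (208 − 31 = 177 remain).
April has 30 days (177 − 30 = 147 remain).
May has 31 days (147 − 31 = 116 remain).
June has 30 days (116 − 30 = 86 remain).
July has 31 days (86 − 31 = 55 remain).
August has 31 days (55 − 31 = 24 remain).
24 into September → September 24.

24 September 2035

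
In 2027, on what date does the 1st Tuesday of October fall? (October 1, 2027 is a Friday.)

October 2027 begins on a Friday, so the first Tuesday is October 5 (4 days later).

2027-10-05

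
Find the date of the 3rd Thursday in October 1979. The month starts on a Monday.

October 18, 1979

October 1979 begins on a Monday, so the first Thursday is October 4 (3 days later).
The 3rd Thursday is 2 weeks later: 4 + 14 = 18.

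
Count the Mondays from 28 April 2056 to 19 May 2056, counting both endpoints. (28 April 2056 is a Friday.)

28 April 2056 is a Friday; the first Monday on or after it is 1 May 2056 (3 days later).
From 1 May 2056 to 19 May 2056 is 19 − 1 = 18 days.
18 ÷ 7 = 2 full weeks with remainder 4, so 2 more Mondays after the first → 3.

3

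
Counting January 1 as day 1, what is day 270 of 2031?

2031-09-27

January has 31 days (270 − 31 = 239 remain).
February has 28 days (239 − 28 = 211 remain).
March has 31 days (211 − 31 = 180 remain).
April has 30 days (180 − 30 = 150 remain).
May has 31 days (150 − 31 = 119 remain).
June has 30 days (119 − 30 = 89 remain).
July has 31 days (89 − 31 = 58 remain).
August has 31 days (58 − 31 = 27 remain).
27 into September → September 27.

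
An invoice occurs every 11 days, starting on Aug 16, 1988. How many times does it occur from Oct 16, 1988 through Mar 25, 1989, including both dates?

15

Occurrences land 11·i days after Aug 16, 1988 for i = 0, 1, 2, …
Oct 16, 1988 is 61 days after the start; 61 ÷ 11 = 5 remainder 6; since the remainder is 6, round up to i = 6. First occurrence in the window: #7 on Oct 21, 1988 (6×11 = 66 days in).
Mar 25, 1989 is 221 days after the start; 221 ÷ 11 = 20 remainder 1. Last occurrence in the window: #21 on Mar 24, 1989.
Occurrences #7 through #21: 15 in total.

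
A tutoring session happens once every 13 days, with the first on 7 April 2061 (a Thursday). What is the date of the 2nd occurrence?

The 2nd occurrence is 1 interval after the first: 1 × 13 = 13 days after 7 April 2061.
13 days later is 20 April 2061.

20 April 2061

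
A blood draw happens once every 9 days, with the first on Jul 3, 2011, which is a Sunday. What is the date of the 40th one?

The 40th occurrence is 39 intervals after the first: 39 × 9 = 351 days after Jul 3, 2011.
Jul has 31 days — 28 days to the end of Jul leaves 323.
Aug has 31 days (292 left).
Sep has 30 days (262 left).
Oct has 31 days (231 left).
Nov has 30 days (201 left).
Dec has 31 days (170 left).
Jan has 31 days (139 left).
Feb has 29 days (110 left).
Mar has 31 days (79 left).
Apr has 30 days (49 left).
May has 31 days (18 left).
18 days into Jun → Jun 18, 2012.

Jun 18, 2012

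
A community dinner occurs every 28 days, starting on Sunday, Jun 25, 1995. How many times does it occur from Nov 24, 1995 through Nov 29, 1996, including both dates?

Occurrences land 28·i days after Jun 25, 1995 for i = 0, 1, 2, …
Nov 24, 1995 is 152 days after the start; 152 ÷ 28 = 5 remainder 12; since the remainder is 12, round up to i = 6. First occurrence in the window: #7 on Dec 10, 1995 (6×28 = 168 days in).
Nov 29, 1996 is 523 days after the start; 523 ÷ 28 = 18 remainder 19. Last occurrence in the window: #19 on Nov 10, 1996.
Occurrences #7 through #19: 13 in total.

13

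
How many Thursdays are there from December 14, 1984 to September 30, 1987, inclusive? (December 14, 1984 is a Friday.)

December 14, 1984 is a Friday; the first Thursday on or after it is December 20, 1984 (6 days later).
From December 20, 1984 to September 30, 1987: 11 + 365 + 365 + 273 = 1014 days (rest of 1984, 1985, 1986, to September 30, 1987 in 1987).
1014 ÷ 7 = 144 full weeks with remainder 6, so 144 more Thursdays after the first → 145.

145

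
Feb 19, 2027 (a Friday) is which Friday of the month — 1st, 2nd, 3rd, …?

3rd

Day 19 falls in week ⌈19/7⌉ of the month.
Days 1–7 hold the 1st Friday, 8–14 the 2nd, 15–21 the 3rd, 22–28 the 4th, 29–31 the 5th.
19 is in the range for the 3rd.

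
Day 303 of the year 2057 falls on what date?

30 October 2057

January has 31 days (303 − 31 = 272 remain).
February has 28 days (272 − 28 = 244 remain).
March has 31 days (244 − 31 = 213 remain).
April has 30 days (213 − 30 = 183 remain).
May has 31 days (183 − 31 = 152 remain).
June has 30 days (152 − 30 = 122 remain).
July has 31 days (122 − 31 = 91 remain).
August has 31 days (91 − 31 = 60 remain).
September has 30 days (60 − 30 = 30 remain).
30 into October → October 30.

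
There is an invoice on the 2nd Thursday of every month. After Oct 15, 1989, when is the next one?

Oct 1989 starts on a Sunday; its first Thursday is the 5th, so the 2nd Thursday is the 12th — Oct 12, 1989.
That is not after Oct 15, 1989, so look at Nov 1989.
Nov 1989 starts on a Wednesday; its first Thursday is the 2nd, so the 2nd Thursday is the 9th — Nov 9, 1989.

Nov 9, 1989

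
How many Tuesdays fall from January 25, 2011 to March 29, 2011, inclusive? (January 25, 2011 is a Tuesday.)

January 25, 2011 is a Tuesday; the first Tuesday on or after it is January 25, 2011.
From January 25, 2011 to March 29, 2011: 6 + 28 + 29 = 63 days (rest of January, February, March).
63 ÷ 7 = 9 full weeks with remainder 0, so 9 more Tuesdays after the first → 10.

10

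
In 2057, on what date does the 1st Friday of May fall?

May 2057 begins on a Tuesday, so the first Friday is May 4 (3 days later).

4 May 2057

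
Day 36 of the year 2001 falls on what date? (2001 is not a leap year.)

2001-02-05

January has 31 days (36 − 31 = 5 remain).
5 into February → February 5.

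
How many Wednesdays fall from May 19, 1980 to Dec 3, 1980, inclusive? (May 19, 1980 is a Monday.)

May 19, 1980 is a Monday; the first Wednesday on or after it is May 21, 1980 (2 days later).
From May 21, 1980 to Dec 3, 1980: 10 + 30 + 31 + 31 + 30 + 31 + 30 + 3 = 196 days (rest of May, Jun, Jul, Aug, Sep, Oct, Nov, Dec).
196 ÷ 7 = 28 full weeks with remainder 0, so 28 more Wednesdays after the first → 29.

29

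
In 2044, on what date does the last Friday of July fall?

July 2044 begins on a Friday, so the first Friday is July 1.
July 2044 has 31 days. Adding weeks: 1, 8, 15, 22, 29 — the last one ≤ 31 is the 29th.

29 July 2044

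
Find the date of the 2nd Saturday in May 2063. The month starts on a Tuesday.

2063-05-12

May 2063 begins on a Tuesday, so the first Saturday is May 5 (4 days later).
The 2nd Saturday is 1 weeks later: 5 + 7 = 12.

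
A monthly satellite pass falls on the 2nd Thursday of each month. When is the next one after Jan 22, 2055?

Feb 11, 2055

Jan 2055 starts on a Friday; its first Thursday is the 7th, so the 2nd Thursday is the 14th — Jan 14, 2055.
That is not after Jan 22, 2055, so look at Feb 2055.
Feb 2055 starts on a Monday; its first Thursday is the 4th, so the 2nd Thursday is the 11th — Feb 11, 2055.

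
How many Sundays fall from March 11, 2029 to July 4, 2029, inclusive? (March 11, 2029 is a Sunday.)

17

March 11, 2029 is a Sunday; the first Sunday on or after it is March 11, 2029.
From March 11, 2029 to July 4, 2029: 20 + 30 + 31 + 30 + 4 = 115 days (rest of March, April, May, June, July).
115 ÷ 7 = 16 full weeks with remainder 3, so 16 more Sundays after the first → 17.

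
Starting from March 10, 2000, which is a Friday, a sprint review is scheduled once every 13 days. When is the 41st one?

The 41st occurrence is 40 intervals after the first: 40 × 13 = 520 days after March 10, 2000.
March has 31 days — 21 days to the end of March leaves 499.
From end of March to end of 2000 is 275 days (224 left).
January has 31 days (193 left).
February has 28 days (165 left).
March has 31 days (134 left).
April has 30 days (104 left).
May has 31 days (73 left).
June has 30 days (43 left).
July has 31 days (12 left).
12 days into August → August 12, 2001.

August 12, 2001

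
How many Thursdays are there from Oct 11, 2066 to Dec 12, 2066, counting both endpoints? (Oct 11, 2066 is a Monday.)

9

Oct 11, 2066 is a Monday; the first Thursday on or after it is Oct 14, 2066 (3 days later).
From Oct 14, 2066 to Dec 12, 2066: 17 + 30 + 12 = 59 days (rest of Oct, Nov, Dec).
59 ÷ 7 = 8 full weeks with remainder 3, so 8 more Thursdays after the first → 9.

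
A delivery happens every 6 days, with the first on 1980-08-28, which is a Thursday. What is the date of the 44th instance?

1981-05-13

The 44th occurrence is 43 intervals after the first: 43 × 6 = 258 days after 1980-08-28.
August has 31 days — 3 days to the end of August leaves 255.
September has 30 days (225 left).
October has 31 days (194 left).
November has 30 days (164 left).
December has 31 days (133 left).
January has 31 days (102 left).
February has 28 days (74 left).
March has 31 days (43 left).
April has 30 days (13 left).
13 days into May → 1981-05-13.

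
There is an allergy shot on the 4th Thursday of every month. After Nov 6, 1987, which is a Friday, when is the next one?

Nov 26, 1987

Nov 1987 starts on a Sunday; its first Thursday is the 5th, so the 4th Thursday is the 26th — Nov 26, 1987.
Nov 26, 1987 is after Nov 6, 1987, so that is the next one.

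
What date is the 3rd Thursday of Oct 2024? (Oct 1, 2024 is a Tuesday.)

Oct 2024 begins on a Tuesday, so the first Thursday is Oct 3 (2 days later).
The 3rd Thursday is 2 weeks later: 3 + 14 = 17.

Oct 17, 2024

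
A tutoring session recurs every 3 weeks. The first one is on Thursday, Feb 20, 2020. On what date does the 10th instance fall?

Aug 27, 2020

The 10th occurrence is 9 intervals after the first: 9 × 21 = 189 days after Feb 20, 2020.
Feb has 29 days — 9 days to the end of Feb leaves 180.
Mar has 31 days (149 left).
Apr has 30 days (119 left).
May has 31 days (88 left).
Jun has 30 days (58 left).
Jul has 31 days (27 left).
27 days into Aug → Aug 27, 2020.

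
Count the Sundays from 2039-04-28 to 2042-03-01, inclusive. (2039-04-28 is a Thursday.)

2039-04-28 is a Thursday; the first Sunday on or after it is 2039-05-01 (3 days later).
From 2039-05-01 to 2042-03-01: 244 + 366 + 365 + 60 = 1035 days (rest of 2039, 2040, 2041, to 2042-03-01 in 2042).
1035 ÷ 7 = 147 full weeks with remainder 6, so 147 more Sundays after the first → 148.

148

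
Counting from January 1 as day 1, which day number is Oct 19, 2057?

292

Days in months before Oct: 31 + 28 + 31 + 30 + 31 + 30 + 31 + 31 + 30 = 273.
Plus 19 days into Oct → day 292.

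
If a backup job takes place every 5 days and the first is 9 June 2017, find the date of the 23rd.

The 23rd occurrence is 22 intervals after the first: 22 × 5 = 110 days after 9 June 2017.
June has 30 days — 21 days to the end of June leaves 89.
July has 31 days (58 left).
August has 31 days (27 left).
27 days into September → 27 September 2017.

27 September 2017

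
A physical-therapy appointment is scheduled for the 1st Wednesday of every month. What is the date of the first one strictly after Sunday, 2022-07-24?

2022-08-03

July 2022 starts on a Friday, so its 1st Wednesday is 2022-07-06 (5 days in).
That is not after 2022-07-24, so look at August 2022.
August 2022 starts on a Monday, so its 1st Wednesday is 2022-08-03 (2 days in).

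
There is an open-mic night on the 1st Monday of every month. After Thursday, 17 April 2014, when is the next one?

5 May 2014

April 2014 starts on a Tuesday, so its 1st Monday is 7 April 2014 (6 days in).
That is not after 17 April 2014, so look at May 2014.
May 2014 starts on a Thursday, so its 1st Monday is 5 May 2014 (4 days in).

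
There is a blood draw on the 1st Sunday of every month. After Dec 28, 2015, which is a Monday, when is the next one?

Jan 3, 2016

Dec 2015 starts on a Tuesday, so its 1st Sunday is Dec 6, 2015 (5 days in).
That is not after Dec 28, 2015, so look at Jan 2016.
Jan 2016 starts on a Friday, so its 1st Sunday is Jan 3, 2016 (2 days in).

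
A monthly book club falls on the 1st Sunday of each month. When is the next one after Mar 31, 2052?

Apr 7, 2052

Mar 2052 starts on a Friday, so its 1st Sunday is Mar 3, 2052 (2 days in).
That is not after Mar 31, 2052, so look at Apr 2052.
Apr 2052 starts on a Monday, so its 1st Sunday is Apr 7, 2052 (6 days in).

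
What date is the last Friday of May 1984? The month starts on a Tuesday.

May 25, 1984

May 1984 begins on a Tuesday, so the first Friday is May 4 (3 days later).
May 1984 has 31 days. Adding weeks: 4, 11, 18, 25 — the last one ≤ 31 is the 25th.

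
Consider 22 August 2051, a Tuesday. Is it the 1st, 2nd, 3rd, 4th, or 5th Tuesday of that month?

Day 22 falls in week ⌈22/7⌉ of the month.
Days 1–7 hold the 1st Tuesday, 8–14 the 2nd, 15–21 the 3rd, 22–28 the 4th, 29–31 the 5th.
22 is in the range for the 4th.

4th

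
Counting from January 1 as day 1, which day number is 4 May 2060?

125

Days in months before May: 31 + 29 + 31 + 30 = 121.
Plus 4 days into May → day 125.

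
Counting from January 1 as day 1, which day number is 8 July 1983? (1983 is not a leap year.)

Days in months before July: 31 + 28 + 31 + 30 + 31 + 30 = 181.
Plus 8 days into July → day 189.

189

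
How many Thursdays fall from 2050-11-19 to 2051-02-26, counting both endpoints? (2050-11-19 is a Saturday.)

14

2050-11-19 is a Saturday; the first Thursday on or after it is 2050-11-24 (5 days later).
From 2050-11-24 to 2051-02-26: 6 + 31 + 31 + 26 = 94 days (rest of November, December, January, February).
94 ÷ 7 = 13 full weeks with remainder 3, so 13 more Thursdays after the first → 14.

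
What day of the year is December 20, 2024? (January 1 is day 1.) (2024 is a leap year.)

Days in months before December: 31 + 29 + 31 + 30 + 31 + 30 + 31 + 31 + 30 + 31 + 30 = 335.
Plus 20 days into December → day 355.

355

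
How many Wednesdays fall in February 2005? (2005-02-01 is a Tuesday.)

2005-02-01 is a Tuesday; the first Wednesday on or after it is 2005-02-02 (1 day later).
From 2005-02-02 to 2005-02-28 is 28 − 2 = 26 days.
26 ÷ 7 = 3 full weeks with remainder 5, so 3 more Wednesdays after the first → 4.

4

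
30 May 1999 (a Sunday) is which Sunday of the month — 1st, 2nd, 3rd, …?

5th

Day 30 falls in week ⌈30/7⌉ of the month.
Days 1–7 hold the 1st Sunday, 8–14 the 2nd, 15–21 the 3rd, 22–28 the 4th, 29–31 the 5th.
30 is in the range for the 5th.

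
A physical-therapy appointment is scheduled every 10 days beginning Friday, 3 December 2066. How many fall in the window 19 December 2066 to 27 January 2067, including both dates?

4

Occurrences land 10·i days after 3 December 2066 for i = 0, 1, 2, …
19 December 2066 is 16 days after the start; 16 ÷ 10 = 1 remainder 6; since the remainder is 6, round up to i = 2. First occurrence in the window: #3 on 23 December 2066 (2×10 = 20 days in).
27 January 2067 is 55 days after the start; 55 ÷ 10 = 5 remainder 5. Last occurrence in the window: #6 on 22 January 2067.
Occurrences #3 through #6: 4 in total.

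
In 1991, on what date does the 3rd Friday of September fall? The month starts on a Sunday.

20 September 1991

September 1991 begins on a Sunday, so the first Friday is September 6 (5 days later).
The 3rd Friday is 2 weeks later: 6 + 14 = 20.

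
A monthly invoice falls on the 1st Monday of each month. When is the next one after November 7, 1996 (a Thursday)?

November 1996 starts on a Friday, so its 1st Monday is November 4, 1996 (3 days in).
That is not after November 7, 1996, so look at December 1996.
December 1996 starts on a Sunday, so its 1st Monday is December 2, 1996 (1 day in).

December 2, 1996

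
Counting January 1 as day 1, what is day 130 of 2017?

May 10, 2017

Jan has 31 days (130 − 31 = 99 remain).
Feb has 28 days (99 − 28 = 71 remain).
Mar has 31 days (71 − 31 = 40 remain).
Apr has 30 days (40 − 30 = 10 remain).
10 into May → May 10.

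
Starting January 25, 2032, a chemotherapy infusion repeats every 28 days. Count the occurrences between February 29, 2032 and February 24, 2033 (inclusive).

13

Occurrences land 28·i days after January 25, 2032 for i = 0, 1, 2, …
February 29, 2032 is 35 days after the start; 35 ÷ 28 = 1 remainder 7; since the remainder is 7, round up to i = 2. First occurrence in the window: #3 on March 21, 2032 (2×28 = 56 days in).
February 24, 2033 is 396 days after the start; 396 ÷ 28 = 14 remainder 4. Last occurrence in the window: #15 on February 20, 2033.
Occurrences #3 through #15: 13 in total.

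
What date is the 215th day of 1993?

January has 31 days (215 − 31 = 184 remain).
February has 28 days (184 − 28 = 156 remain).
March has 31 days (156 − 31 = 125 remain).
April has 30 days (125 − 30 = 95 remain).
May has 31 days (95 − 31 = 64 remain).
June has 30 days (64 − 30 = 34 remain).
July has 31 days (34 − 31 = 3 remain).
3 into August → August 3.

1993-08-03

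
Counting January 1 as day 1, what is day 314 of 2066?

Nov 10, 2066

Jan has 31 days (314 − 31 = 283 remain).
Feb has 28 days (283 − 28 = 255 remain).
Mar has 31 days (255 − 31 = 224 remain).
Apr has 30 days (224 − 30 = 194 remain).
May has 31 days (194 − 31 = 163 remain).
Jun has 30 days (163 − 30 = 133 remain).
Jul has 31 days (133 − 31 = 102 remain).
Aug has 31 days (102 − 31 = 71 remain).
Sep has 30 days (71 − 30 = 41 remain).
Oct has 31 days (41 − 31 = 10 remain).
10 into Nov → Nov 10.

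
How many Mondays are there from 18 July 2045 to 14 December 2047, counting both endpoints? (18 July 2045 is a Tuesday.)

125

18 July 2045 is a Tuesday; the first Monday on or after it is 24 July 2045 (6 days later).
From 24 July 2045 to 14 December 2047: 160 + 365 + 348 = 873 days (rest of 2045, 2046, to 14 December 2047 in 2047).
873 ÷ 7 = 124 full weeks with remainder 5, so 124 more Mondays after the first → 125.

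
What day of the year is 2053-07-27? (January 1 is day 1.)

208

Days in months before July: 31 + 28 + 31 + 30 + 31 + 30 = 181.
Plus 27 days into July → day 208.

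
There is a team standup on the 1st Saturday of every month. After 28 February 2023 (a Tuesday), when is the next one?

February 2023 starts on a Wednesday, so its 1st Saturday is 4 February 2023 (3 days in).
That is not after 28 February 2023, so look at March 2023.
March 2023 starts on a Wednesday, so its 1st Saturday is 4 March 2023 (3 days in).

4 March 2023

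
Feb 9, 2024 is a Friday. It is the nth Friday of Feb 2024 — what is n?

2nd

Day 9 falls in week ⌈9/7⌉ of the month.
Days 1–7 hold the 1st Friday, 8–14 the 2nd, 15–21 the 3rd, 22–28 the 4th, 29–31 the 5th.
9 is in the range for the 2nd.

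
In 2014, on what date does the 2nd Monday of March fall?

March 10, 2014

The first Monday of March 2014 is March 3.
The 2nd Monday is 1 weeks later: 3 + 7 = 10.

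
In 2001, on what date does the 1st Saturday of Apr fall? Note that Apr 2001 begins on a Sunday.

Apr 2001 begins on a Sunday, so the first Saturday is Apr 7 (6 days later).

Apr 7, 2001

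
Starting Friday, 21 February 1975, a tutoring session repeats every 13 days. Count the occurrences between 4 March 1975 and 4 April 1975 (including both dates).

Occurrences land 13·i days after 21 February 1975 for i = 0, 1, 2, …
4 March 1975 is 11 days after the start; 11 ÷ 13 = 0 remainder 11; since the remainder is 11, round up to i = 1. First occurrence in the window: #2 on 6 March 1975 (1×13 = 13 days in).
4 April 1975 is 42 days after the start; 42 ÷ 13 = 3 remainder 3. Last occurrence in the window: #4 on 1 April 1975.
Occurrences #2 through #4: 3 in total.

3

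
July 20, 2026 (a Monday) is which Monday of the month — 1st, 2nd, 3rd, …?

Day 20 falls in week ⌈20/7⌉ of the month.
Days 1–7 hold the 1st Monday, 8–14 the 2nd, 15–21 the 3rd, 22–28 the 4th, 29–31 the 5th.
20 is in the range for the 3rd.

3rd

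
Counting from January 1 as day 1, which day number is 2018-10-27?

Days in months before October: 31 + 28 + 31 + 30 + 31 + 30 + 31 + 31 + 30 = 273.
Plus 27 days into October → day 300.

300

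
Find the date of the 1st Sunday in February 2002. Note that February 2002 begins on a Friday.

2002-02-03

February 2002 begins on a Friday, so the first Sunday is February 3 (2 days later).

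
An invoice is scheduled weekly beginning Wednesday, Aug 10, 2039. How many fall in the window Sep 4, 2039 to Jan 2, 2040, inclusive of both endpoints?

17

Occurrences land 7·i days after Aug 10, 2039 for i = 0, 1, 2, …
Sep 4, 2039 is 25 days after the start; 25 ÷ 7 = 3 remainder 4; since the remainder is 4, round up to i = 4. First occurrence in the window: #5 on Sep 7, 2039 (4×7 = 28 days in).
Jan 2, 2040 is 145 days after the start; 145 ÷ 7 = 20 remainder 5. Last occurrence in the window: #21 on Dec 28, 2039.
Occurrences #5 through #21: 17 in total.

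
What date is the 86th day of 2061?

2061-03-27

January has 31 days (86 − 31 = 55 remain).
February has 28 days (55 − 28 = 27 remain).
27 into March → March 27.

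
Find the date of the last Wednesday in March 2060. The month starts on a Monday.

2060-03-31

March 2060 begins on a Monday, so the first Wednesday is March 3 (2 days later).
March 2060 has 31 days. Adding weeks: 3, 10, 17, 24, 31 — the last one ≤ 31 is the 31st.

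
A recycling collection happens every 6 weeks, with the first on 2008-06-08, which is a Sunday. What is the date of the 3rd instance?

The 3rd occurrence is 2 intervals after the first: 2 × 42 = 84 days after 2008-06-08.
June has 30 days — 22 days to the end of June leaves 62.
July has 31 days (31 left).
31 days into August → 2008-08-31.

2008-08-31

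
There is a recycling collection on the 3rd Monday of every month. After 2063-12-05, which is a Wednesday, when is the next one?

December 2063 starts on a Saturday; its first Monday is the 3rd, so the 3rd Monday is the 17th — 2063-12-17.
2063-12-17 is after 2063-12-05, so that is the next one.

2063-12-17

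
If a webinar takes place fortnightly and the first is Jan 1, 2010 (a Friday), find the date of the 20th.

The 20th occurrence is 19 intervals after the first: 19 × 14 = 266 days after Jan 1, 2010.
Jan has 31 days — 30 days to the end of Jan leaves 236.
Feb has 28 days (208 left).
Mar has 31 days (177 left).
Apr has 30 days (147 left).
May has 31 days (116 left).
Jun has 30 days (86 left).
Jul has 31 days (55 left).
Aug has 31 days (24 left).
24 days into Sep → Sep 24, 2010.

Sep 24, 2010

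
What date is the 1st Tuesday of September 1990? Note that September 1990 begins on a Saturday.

September 1990 begins on a Saturday, so the first Tuesday is September 4 (3 days later).

September 4, 1990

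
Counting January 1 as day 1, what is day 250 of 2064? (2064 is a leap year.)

6 September 2064

January has 31 days (250 − 31 = 219 remain).
February has 29 days (219 − 29 = 190 remain).
March has 31 days (190 − 31 = 159 remain).
April has 30 days (159 − 30 = 129 remain).
May has 31 days (129 − 31 = 98 remain).
June has 30 days (98 − 30 = 68 remain).
July has 31 days (68 − 31 = 37 remain).
August has 31 days (37 − 31 = 6 remain).
6 into September → September 6.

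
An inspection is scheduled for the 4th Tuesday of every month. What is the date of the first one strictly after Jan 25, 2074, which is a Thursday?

Jan 2074 starts on a Monday; its first Tuesday is the 2nd, so the 4th Tuesday is the 23rd — Jan 23, 2074.
That is not after Jan 25, 2074, so look at Feb 2074.
Feb 2074 starts on a Thursday; its first Tuesday is the 6th, so the 4th Tuesday is the 27th — Feb 27, 2074.

Feb 27, 2074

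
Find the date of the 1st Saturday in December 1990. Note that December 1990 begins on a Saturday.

December 1990 begins on a Saturday, so the first Saturday is December 1.

December 1, 1990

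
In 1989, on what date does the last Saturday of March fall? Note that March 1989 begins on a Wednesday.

1989-03-25

March 1989 begins on a Wednesday, so the first Saturday is March 4 (3 days later).
March 1989 has 31 days. Adding weeks: 4, 11, 18, 25 — the last one ≤ 31 is the 25th.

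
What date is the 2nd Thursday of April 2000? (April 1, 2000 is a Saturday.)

13 April 2000

April 2000 begins on a Saturday, so the first Thursday is April 6 (5 days later).
The 2nd Thursday is 1 weeks later: 6 + 7 = 13.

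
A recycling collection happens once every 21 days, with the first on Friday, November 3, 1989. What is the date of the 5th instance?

The 5th occurrence is 4 intervals after the first: 4 × 21 = 84 days after November 3, 1989.
November has 30 days — 27 days to the end of November leaves 57.
December has 31 days (26 left).
26 days into January → January 26, 1990.

January 26, 1990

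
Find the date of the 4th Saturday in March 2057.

2057-03-24

March 2057 begins on a Thursday, so the first Saturday is March 3 (2 days later).
The 4th Saturday is 3 weeks later: 3 + 21 = 24.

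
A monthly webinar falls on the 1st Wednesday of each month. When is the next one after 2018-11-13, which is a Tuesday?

2018-12-05

November 2018 starts on a Thursday, so its 1st Wednesday is 2018-11-07 (6 days in).
That is not after 2018-11-13, so look at December 2018.
December 2018 starts on a Saturday, so its 1st Wednesday is 2018-12-05 (4 days in).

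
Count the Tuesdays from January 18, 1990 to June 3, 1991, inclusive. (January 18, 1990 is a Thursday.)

71

January 18, 1990 is a Thursday; the first Tuesday on or after it is January 23, 1990 (5 days later).
From January 23, 1990 to June 3, 1991: 342 + 154 = 496 days (rest of 1990, to June 3, 1991 in 1991).
496 ÷ 7 = 70 full weeks with remainder 6, so 70 more Tuesdays after the first → 71.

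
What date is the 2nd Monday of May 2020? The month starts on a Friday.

May 11, 2020

May 2020 begins on a Friday, so the first Monday is May 4 (3 days later).
The 2nd Monday is 1 weeks later: 4 + 7 = 11.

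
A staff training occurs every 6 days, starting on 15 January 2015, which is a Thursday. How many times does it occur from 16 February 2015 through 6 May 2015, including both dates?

13

Occurrences land 6·i days after 15 January 2015 for i = 0, 1, 2, …
16 February 2015 is 32 days after the start; 32 ÷ 6 = 5 remainder 2; since the remainder is 2, round up to i = 6. First occurrence in the window: #7 on 20 February 2015 (6×6 = 36 days in).
6 May 2015 is 111 days after the start; 111 ÷ 6 = 18 remainder 3. Last occurrence in the window: #19 on 3 May 2015.
Occurrences #7 through #19: 13 in total.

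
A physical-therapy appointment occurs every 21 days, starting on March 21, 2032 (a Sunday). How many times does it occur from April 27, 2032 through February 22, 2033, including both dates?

Occurrences land 21·i days after March 21, 2032 for i = 0, 1, 2, …
April 27, 2032 is 37 days after the start; 37 ÷ 21 = 1 remainder 16; since the remainder is 16, round up to i = 2. First occurrence in the window: #3 on May 2, 2032 (2×21 = 42 days in).
February 22, 2033 is 338 days after the start; 338 ÷ 21 = 16 remainder 2. Last occurrence in the window: #17 on February 20, 2033.
Occurrences #3 through #17: 15 in total.

15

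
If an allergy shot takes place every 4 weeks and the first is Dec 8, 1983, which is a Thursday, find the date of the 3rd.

Feb 2, 1984

The 3rd occurrence is 2 intervals after the first: 2 × 28 = 56 days after Dec 8, 1983.
Dec has 31 days — 23 days to the end of Dec leaves 33.
Jan has 31 days (2 left).
2 days into Feb → Feb 2, 1984.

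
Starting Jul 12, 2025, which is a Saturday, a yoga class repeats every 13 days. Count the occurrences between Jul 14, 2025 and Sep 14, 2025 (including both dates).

Occurrences land 13·i days after Jul 12, 2025 for i = 0, 1, 2, …
Jul 14, 2025 is 2 days after the start; 2 ÷ 13 = 0 remainder 2; since the remainder is 2, round up to i = 1. First occurrence in the window: #2 on Jul 25, 2025 (1×13 = 13 days in).
Sep 14, 2025 is 64 days after the start; 64 ÷ 13 = 4 remainder 12. Last occurrence in the window: #5 on Sep 2, 2025.
Occurrences #2 through #5: 4 in total.

4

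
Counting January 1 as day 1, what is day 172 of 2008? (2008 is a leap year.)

January has 31 days (172 − 31 = 141 remain).
February has 29 days (141 − 29 = 112 remain).
March has 31 days (112 − 31 = 81 remain).
April has 30 days (81 − 30 = 51 remain).
May has 31 days (51 − 31 = 20 remain).
20 into June → June 20.

June 20, 2008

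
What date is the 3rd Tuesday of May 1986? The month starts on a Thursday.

1986-05-20

May 1986 begins on a Thursday, so the first Tuesday is May 6 (5 days later).
The 3rd Tuesday is 2 weeks later: 6 + 14 = 20.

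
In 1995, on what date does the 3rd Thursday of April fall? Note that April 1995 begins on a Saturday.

April 1995 begins on a Saturday, so the first Thursday is April 6 (5 days later).
The 3rd Thursday is 2 weeks later: 6 + 14 = 20.

1995-04-20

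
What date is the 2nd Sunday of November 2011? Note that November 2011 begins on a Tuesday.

November 2011 begins on a Tuesday, so the first Sunday is November 6 (5 days later).
The 2nd Sunday is 1 weeks later: 6 + 7 = 13.

13 November 2011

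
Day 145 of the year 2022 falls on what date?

25 May 2022

January has 31 days (145 − 31 = 114 remain).
February has 28 days (114 − 28 = 86 remain).
March has 31 days (86 − 31 = 55 remain).
April has 30 days (55 − 30 = 25 remain).
25 into May → May 25.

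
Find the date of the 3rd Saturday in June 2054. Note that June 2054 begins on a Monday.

2054-06-20

June 2054 begins on a Monday, so the first Saturday is June 6 (5 days later).
The 3rd Saturday is 2 weeks later: 6 + 14 = 20.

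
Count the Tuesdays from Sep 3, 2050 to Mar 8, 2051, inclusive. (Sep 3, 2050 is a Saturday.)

Sep 3, 2050 is a Saturday; the first Tuesday on or after it is Sep 6, 2050 (3 days later).
From Sep 6, 2050 to Mar 8, 2051: 24 + 31 + 30 + 31 + 31 + 28 + 8 = 183 days (rest of Sep, Oct, Nov, Dec, Jan, Feb, Mar).
183 ÷ 7 = 26 full weeks with remainder 1, so 26 more Tuesdays after the first → 27.

27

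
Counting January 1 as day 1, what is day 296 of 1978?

1978-10-23

January has 31 days (296 − 31 = 265 remain).
February has 28 days (265 − 28 = 237 remain).
March has 31 days (237 − 31 = 206 remain).
April has 30 days (206 − 30 = 176 remain).
May has 31 days (176 − 31 = 145 remain).
June has 30 days (145 − 30 = 115 remain).
July has 31 days (115 − 31 = 84 remain).
August has 31 days (84 − 31 = 53 remain).
September has 30 days (53 − 30 = 23 remain).
23 into October → October 23.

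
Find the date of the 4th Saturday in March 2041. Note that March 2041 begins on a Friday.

23 March 2041

March 2041 begins on a Friday, so the first Saturday is March 2 (1 day later).
The 4th Saturday is 3 weeks later: 2 + 21 = 23.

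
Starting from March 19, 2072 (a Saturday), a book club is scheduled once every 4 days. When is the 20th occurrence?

The 20th occurrence is 19 intervals after the first: 19 × 4 = 76 days after March 19, 2072.
March has 31 days — 12 days to the end of March leaves 64.
April has 30 days (34 left).
May has 31 days (3 left).
3 days into June → June 3, 2072.

June 3, 2072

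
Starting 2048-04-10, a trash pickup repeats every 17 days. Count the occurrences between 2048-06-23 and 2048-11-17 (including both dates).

Occurrences land 17·i days after 2048-04-10 for i = 0, 1, 2, …
2048-06-23 is 74 days after the start; 74 ÷ 17 = 4 remainder 6; since the remainder is 6, round up to i = 5. First occurrence in the window: #6 on 2048-07-04 (5×17 = 85 days in).
2048-11-17 is 221 days after the start; 221 ÷ 17 = 13 remainder 0. Last occurrence in the window: #14 on 2048-11-17.
Occurrences #6 through #14: 9 in total.

9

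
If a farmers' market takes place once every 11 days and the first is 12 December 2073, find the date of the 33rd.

29 November 2074

The 33rd occurrence is 32 intervals after the first: 32 × 11 = 352 days after 12 December 2073.
December has 31 days — 19 days to the end of December leaves 333.
January has 31 days (302 left).
February has 28 days (274 left).
March has 31 days (243 left).
April has 30 days (213 left).
May has 31 days (182 left).
June has 30 days (152 left).
July has 31 days (121 left).
August has 31 days (90 left).
September has 30 days (60 left).
October has 31 days (29 left).
29 days into November → 29 November 2074.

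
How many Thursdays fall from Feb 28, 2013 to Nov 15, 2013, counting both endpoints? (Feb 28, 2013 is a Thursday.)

38

Feb 28, 2013 is a Thursday; the first Thursday on or after it is Feb 28, 2013.
From Feb 28, 2013 to Nov 15, 2013: 0 + 31 + 30 + 31 + 30 + 31 + 31 + 30 + 31 + 15 = 260 days (rest of Feb, Mar, Apr, May, Jun, Jul, Aug, Sep, Oct, Nov).
260 ÷ 7 = 37 full weeks with remainder 1, so 37 more Thursdays after the first → 38.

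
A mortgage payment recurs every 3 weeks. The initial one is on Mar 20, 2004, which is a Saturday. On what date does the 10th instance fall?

Sep 25, 2004

The 10th occurrence is 9 intervals after the first: 9 × 21 = 189 days after Mar 20, 2004.
Mar has 31 days — 11 days to the end of Mar leaves 178.
Apr has 30 days (148 left).
May has 31 days (117 left).
Jun has 30 days (87 left).
Jul has 31 days (56 left).
Aug has 31 days (25 left).
25 days into Sep → Sep 25, 2004.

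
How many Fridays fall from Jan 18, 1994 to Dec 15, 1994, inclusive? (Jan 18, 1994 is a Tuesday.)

47

Jan 18, 1994 is a Tuesday; the first Friday on or after it is Jan 21, 1994 (3 days later).
From Jan 21, 1994 to Dec 15, 1994: 10 + 28 + 31 + 30 + 31 + 30 + 31 + 31 + 30 + 31 + 30 + 15 = 328 days (rest of Jan, Feb, Mar, Apr, May, Jun, Jul, Aug, Sep, Oct, Nov, Dec).
328 ÷ 7 = 46 full weeks with remainder 6, so 46 more Fridays after the first → 47.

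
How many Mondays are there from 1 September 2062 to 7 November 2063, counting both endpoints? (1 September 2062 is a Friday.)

1 September 2062 is a Friday; the first Monday on or after it is 4 September 2062 (3 days later).
From 4 September 2062 to 7 November 2063: 118 + 311 = 429 days (rest of 2062, to 7 November 2063 in 2063).
429 ÷ 7 = 61 full weeks with remainder 2, so 61 more Mondays after the first → 62.

62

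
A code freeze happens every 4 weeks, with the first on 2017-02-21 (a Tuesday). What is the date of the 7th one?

2017-08-08

The 7th occurrence is 6 intervals after the first: 6 × 28 = 168 days after 2017-02-21.
February has 28 days — 7 days to the end of February leaves 161.
March has 31 days (130 left).
April has 30 days (100 left).
May has 31 days (69 left).
June has 30 days (39 left).
July has 31 days (8 left).
8 days into August → 2017-08-08.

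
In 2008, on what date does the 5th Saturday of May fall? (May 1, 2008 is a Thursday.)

31 May 2008

May 2008 begins on a Thursday, so the first Saturday is May 3 (2 days later).
The 5th Saturday is 4 weeks later: 3 + 28 = 31.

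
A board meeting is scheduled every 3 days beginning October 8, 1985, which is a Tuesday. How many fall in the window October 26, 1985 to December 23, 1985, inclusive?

20

Occurrences land 3·i days after October 8, 1985 for i = 0, 1, 2, …
October 26, 1985 is 18 days after the start; 18 ÷ 3 = 6 remainder 0. First occurrence in the window: #7 on October 26, 1985 (6×3 = 18 days in).
December 23, 1985 is 76 days after the start; 76 ÷ 3 = 25 remainder 1. Last occurrence in the window: #26 on December 22, 1985.
Occurrences #7 through #26: 20 in total.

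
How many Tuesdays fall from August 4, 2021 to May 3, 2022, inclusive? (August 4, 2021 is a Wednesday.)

August 4, 2021 is a Wednesday; the first Tuesday on or after it is August 10, 2021 (6 days later).
From August 10, 2021 to May 3, 2022: 21 + 30 + 31 + 30 + 31 + 31 + 28 + 31 + 30 + 3 = 266 days (rest of August, September, October, November, December, January, February, March, April, May).
266 ÷ 7 = 38 full weeks with remainder 0, so 38 more Tuesdays after the first → 39.

39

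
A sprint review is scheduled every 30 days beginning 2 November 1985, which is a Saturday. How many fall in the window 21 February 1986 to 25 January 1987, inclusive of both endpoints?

11

Occurrences land 30·i days after 2 November 1985 for i = 0, 1, 2, …
21 February 1986 is 111 days after the start; 111 ÷ 30 = 3 remainder 21; since the remainder is 21, round up to i = 4. First occurrence in the window: #5 on 2 March 1986 (4×30 = 120 days in).
25 January 1987 is 449 days after the start; 449 ÷ 30 = 14 remainder 29. Last occurrence in the window: #15 on 27 December 1986.
Occurrences #5 through #15: 11 in total.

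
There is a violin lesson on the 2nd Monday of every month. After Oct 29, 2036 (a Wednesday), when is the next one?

Oct 2036 starts on a Wednesday; its first Monday is the 6th, so the 2nd Monday is the 13th — Oct 13, 2036.
That is not after Oct 29, 2036, so look at Nov 2036.
Nov 2036 starts on a Saturday; its first Monday is the 3rd, so the 2nd Monday is the 10th — Nov 10, 2036.

Nov 10, 2036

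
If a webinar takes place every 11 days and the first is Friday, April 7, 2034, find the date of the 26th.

The 26th occurrence is 25 intervals after the first: 25 × 11 = 275 days after April 7, 2034.
April has 30 days — 23 days to the end of April leaves 252.
May has 31 days (221 left).
June has 30 days (191 left).
July has 31 days (160 left).
August has 31 days (129 left).
September has 30 days (99 left).
October has 31 days (68 left).
November has 30 days (38 left).
December has 31 days (7 left).
7 days into January → January 7, 2035.

January 7, 2035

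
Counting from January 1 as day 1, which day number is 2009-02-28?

59

Days in months before February: 31 = 31.
Plus 28 days into February → day 59.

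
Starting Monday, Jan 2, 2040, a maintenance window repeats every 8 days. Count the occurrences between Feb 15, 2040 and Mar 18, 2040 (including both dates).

Occurrences land 8·i days after Jan 2, 2040 for i = 0, 1, 2, …
Feb 15, 2040 is 44 days after the start; 44 ÷ 8 = 5 remainder 4; since the remainder is 4, round up to i = 6. First occurrence in the window: #7 on Feb 19, 2040 (6×8 = 48 days in).
Mar 18, 2040 is 76 days after the start; 76 ÷ 8 = 9 remainder 4. Last occurrence in the window: #10 on Mar 14, 2040.
Occurrences #7 through #10: 4 in total.

4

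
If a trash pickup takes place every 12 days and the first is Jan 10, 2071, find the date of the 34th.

Feb 10, 2072

The 34th occurrence is 33 intervals after the first: 33 × 12 = 396 days after Jan 10, 2071.
Jan has 31 days — 21 days to the end of Jan leaves 375.
Feb has 28 days (347 left).
Mar has 31 days (316 left).
Apr has 30 days (286 left).
May has 31 days (255 left).
Jun has 30 days (225 left).
Jul has 31 days (194 left).
Aug has 31 days (163 left).
Sep has 30 days (133 left).
Oct has 31 days (102 left).
Nov has 30 days (72 left).
Dec has 31 days (41 left).
Jan has 31 days (10 left).
10 days into Feb → Feb 10, 2072.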